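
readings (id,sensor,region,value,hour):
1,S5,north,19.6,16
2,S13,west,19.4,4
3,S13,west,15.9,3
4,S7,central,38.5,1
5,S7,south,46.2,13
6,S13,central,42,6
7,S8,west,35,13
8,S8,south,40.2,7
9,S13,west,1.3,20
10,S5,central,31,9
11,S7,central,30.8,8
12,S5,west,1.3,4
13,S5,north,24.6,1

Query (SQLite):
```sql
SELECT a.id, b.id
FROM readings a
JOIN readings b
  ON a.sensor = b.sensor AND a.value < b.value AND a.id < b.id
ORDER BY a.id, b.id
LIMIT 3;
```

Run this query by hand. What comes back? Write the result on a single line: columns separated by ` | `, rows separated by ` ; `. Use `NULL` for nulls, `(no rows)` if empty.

1 | 10 ; 1 | 13 ; 2 | 6

Pairs (a,b) with same sensor, a.value < b.value, a.id < b.id.
sensor groups: S13:{2,3,6,9} S5:{1,10,12,13} S7:{4,5,11} S8:{7,8}
Ordered by (a.id, b.id); first 3.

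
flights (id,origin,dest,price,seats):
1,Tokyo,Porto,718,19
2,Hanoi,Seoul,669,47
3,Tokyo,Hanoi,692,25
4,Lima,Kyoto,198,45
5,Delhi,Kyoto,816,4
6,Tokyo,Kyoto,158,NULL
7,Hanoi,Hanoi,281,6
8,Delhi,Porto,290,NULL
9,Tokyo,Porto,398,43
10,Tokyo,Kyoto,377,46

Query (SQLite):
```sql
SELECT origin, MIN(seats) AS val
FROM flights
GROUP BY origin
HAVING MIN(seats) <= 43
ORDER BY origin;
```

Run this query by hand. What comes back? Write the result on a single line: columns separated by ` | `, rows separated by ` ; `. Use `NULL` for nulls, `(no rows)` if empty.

Partition flights by origin; compute MIN(seats) within each group.
HAVING: keep groups where MIN(seats) <= 43.
  Delhi: ids {5, 8} → MIN(seats)=4
  Hanoi: ids {2, 7} → MIN(seats)=6
  Lima: ids {4} → MIN(seats)=45
  Tokyo: ids {1, 3, 6, 9, 10} → MIN(seats)=19

Delhi | 4 ; Hanoi | 6 ; Tokyo | 19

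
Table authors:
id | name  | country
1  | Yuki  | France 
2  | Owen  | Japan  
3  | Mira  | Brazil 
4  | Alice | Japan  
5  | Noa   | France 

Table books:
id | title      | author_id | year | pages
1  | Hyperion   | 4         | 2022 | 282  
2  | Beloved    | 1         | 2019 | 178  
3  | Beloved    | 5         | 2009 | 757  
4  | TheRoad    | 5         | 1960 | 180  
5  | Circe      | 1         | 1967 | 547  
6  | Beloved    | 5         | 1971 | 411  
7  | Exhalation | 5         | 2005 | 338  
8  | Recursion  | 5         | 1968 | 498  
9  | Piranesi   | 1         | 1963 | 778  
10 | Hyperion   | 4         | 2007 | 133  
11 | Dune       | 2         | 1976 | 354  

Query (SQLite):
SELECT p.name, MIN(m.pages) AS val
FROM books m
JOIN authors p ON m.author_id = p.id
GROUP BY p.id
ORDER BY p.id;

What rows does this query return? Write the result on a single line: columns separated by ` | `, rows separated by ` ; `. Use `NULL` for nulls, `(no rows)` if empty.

Yuki | 178 ; Owen | 354 ; Alice | 133 ; Noa | 180

Join each books row to its authors via author_id.
Group joined rows by authors.id; compute MIN(m.pages) per group.
  1: ids {2, 5, 9} → MIN(m.pages)=178
  2: ids {11} → MIN(m.pages)=354
  4: ids {1, 10} → MIN(m.pages)=133
  5: ids {3, 4, 6, 7, 8} → MIN(m.pages)=180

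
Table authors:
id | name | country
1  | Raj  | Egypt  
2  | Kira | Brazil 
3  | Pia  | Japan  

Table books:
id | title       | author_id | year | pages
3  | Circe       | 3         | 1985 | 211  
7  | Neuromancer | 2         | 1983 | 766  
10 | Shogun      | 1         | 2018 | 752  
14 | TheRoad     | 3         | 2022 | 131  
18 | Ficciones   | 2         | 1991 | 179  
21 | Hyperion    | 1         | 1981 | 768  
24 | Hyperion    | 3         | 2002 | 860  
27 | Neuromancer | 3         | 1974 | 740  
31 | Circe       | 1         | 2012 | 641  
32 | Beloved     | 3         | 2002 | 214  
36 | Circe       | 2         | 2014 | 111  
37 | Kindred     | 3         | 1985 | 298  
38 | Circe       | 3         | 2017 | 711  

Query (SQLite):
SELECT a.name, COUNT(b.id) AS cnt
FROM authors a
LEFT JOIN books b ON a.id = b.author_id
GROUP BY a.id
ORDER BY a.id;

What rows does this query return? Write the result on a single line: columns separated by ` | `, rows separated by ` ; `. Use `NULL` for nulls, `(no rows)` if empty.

LEFT JOIN keeps every authors row; unmatched ones get NULL for books columns.
Group by authors.id and compute COUNT(b.id). COUNT(col) of an all-NULL group is 0.
  1: ids {10, 21, 31} → COUNT(b.id)=3
  2: ids {7, 18, 36} → COUNT(b.id)=3
  3: ids {3, 14, 24, 27, 32, 37, 38} → COUNT(b.id)=7

Raj | 3 ; Kira | 3 ; Pia | 7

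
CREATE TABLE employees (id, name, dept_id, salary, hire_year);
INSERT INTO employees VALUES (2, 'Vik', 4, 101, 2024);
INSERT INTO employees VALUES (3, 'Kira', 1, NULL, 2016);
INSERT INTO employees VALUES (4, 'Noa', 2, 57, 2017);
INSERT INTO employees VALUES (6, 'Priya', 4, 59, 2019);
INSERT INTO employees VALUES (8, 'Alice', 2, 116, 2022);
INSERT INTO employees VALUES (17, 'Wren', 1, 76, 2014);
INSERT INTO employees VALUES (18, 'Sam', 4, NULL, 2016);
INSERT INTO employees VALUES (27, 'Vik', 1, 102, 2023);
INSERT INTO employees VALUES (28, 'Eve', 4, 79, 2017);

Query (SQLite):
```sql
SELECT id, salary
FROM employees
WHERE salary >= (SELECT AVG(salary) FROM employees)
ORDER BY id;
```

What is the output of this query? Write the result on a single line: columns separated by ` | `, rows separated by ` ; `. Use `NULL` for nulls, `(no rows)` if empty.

Scalar subquery: AVG(salary) over all employees rows = 84.285714 (≈; comparison uses full precision).
Keep rows where salary >= that value.

2 | 101 ; 8 | 116 ; 27 | 102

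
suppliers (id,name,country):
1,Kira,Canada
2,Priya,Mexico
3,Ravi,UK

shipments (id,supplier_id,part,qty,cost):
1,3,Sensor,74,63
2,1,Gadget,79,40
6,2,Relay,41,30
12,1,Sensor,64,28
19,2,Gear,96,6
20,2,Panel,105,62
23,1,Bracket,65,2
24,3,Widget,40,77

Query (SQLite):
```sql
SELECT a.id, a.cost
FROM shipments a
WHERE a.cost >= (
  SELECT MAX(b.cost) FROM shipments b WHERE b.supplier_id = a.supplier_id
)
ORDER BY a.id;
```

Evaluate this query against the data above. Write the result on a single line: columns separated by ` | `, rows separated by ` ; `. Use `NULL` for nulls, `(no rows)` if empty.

For each shipments row a, compute MAX(cost) over rows sharing a.supplier_id.
Keep row a if a.cost >= that per-group MAX.
  supplier_id=1: MAX(cost) = 40
  supplier_id=2: MAX(cost) = 62
  supplier_id=3: MAX(cost) = 77

2 | 40 ; 20 | 62 ; 24 | 77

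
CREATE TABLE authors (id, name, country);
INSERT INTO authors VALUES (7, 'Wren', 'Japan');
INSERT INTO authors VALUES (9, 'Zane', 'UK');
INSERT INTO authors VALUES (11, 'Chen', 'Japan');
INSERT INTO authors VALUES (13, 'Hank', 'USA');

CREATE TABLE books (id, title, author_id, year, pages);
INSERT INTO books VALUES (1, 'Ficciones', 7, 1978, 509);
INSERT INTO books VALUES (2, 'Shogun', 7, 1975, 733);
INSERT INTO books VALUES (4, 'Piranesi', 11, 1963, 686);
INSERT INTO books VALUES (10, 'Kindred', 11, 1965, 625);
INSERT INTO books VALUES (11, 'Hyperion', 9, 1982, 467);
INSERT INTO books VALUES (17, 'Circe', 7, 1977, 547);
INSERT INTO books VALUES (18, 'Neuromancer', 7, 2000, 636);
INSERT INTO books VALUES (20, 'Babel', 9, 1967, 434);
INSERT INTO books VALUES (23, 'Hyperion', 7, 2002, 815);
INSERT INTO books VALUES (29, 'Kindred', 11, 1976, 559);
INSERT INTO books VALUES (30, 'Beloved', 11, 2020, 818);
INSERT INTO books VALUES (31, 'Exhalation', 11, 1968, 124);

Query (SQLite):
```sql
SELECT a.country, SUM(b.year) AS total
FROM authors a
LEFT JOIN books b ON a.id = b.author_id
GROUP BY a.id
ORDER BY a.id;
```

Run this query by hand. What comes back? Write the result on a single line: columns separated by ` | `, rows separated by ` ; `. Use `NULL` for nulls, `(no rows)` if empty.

Japan | 9932 ; UK | 3949 ; Japan | 9892 ; USA | NULL

LEFT JOIN keeps every authors row; unmatched ones get NULL for books columns.
Group by authors.id and compute SUM(b.year). SUM over an all-NULL group is NULL.
  7: ids {1, 2, 17, 18, 23} → SUM(b.year)=9932
  9: ids {11, 20} → SUM(b.year)=3949
  11: ids {4, 10, 29, 30, 31} → SUM(b.year)=9892
  13: ids {—} → SUM(b.year)=NULL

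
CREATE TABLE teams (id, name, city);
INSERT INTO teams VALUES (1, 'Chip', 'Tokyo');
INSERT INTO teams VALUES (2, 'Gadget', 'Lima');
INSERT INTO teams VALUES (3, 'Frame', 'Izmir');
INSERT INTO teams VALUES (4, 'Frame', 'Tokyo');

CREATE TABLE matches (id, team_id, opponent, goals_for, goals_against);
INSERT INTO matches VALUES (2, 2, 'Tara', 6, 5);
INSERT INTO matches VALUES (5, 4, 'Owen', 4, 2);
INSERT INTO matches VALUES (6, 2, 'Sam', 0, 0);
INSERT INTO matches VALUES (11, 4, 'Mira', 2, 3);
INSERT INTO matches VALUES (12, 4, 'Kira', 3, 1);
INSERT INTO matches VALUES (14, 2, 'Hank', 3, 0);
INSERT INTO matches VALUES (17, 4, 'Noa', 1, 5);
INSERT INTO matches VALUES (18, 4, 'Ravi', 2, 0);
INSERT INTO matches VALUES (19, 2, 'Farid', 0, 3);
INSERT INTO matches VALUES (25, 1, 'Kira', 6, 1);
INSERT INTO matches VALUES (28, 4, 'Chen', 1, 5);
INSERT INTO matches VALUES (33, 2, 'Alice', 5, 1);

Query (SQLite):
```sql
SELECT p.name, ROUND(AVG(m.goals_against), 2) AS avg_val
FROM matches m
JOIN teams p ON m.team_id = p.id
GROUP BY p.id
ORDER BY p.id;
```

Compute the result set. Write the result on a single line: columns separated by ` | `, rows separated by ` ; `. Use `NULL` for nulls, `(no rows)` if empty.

Join each matches row to its teams via team_id.
Group joined rows by teams.id; compute ROUND(AVG(m.goals_against), 2) per group.
  1: ids {25} → ROUND(AVG(m.goals_against), 2)=1
  2: ids {2, 6, 14, 19, 33} → ROUND(AVG(m.goals_against), 2)=1.8
  4: ids {5, 11, 12, 17, 18, 28} → ROUND(AVG(m.goals_against), 2)=2.67

Chip | 1 ; Gadget | 1.8 ; Frame | 2.67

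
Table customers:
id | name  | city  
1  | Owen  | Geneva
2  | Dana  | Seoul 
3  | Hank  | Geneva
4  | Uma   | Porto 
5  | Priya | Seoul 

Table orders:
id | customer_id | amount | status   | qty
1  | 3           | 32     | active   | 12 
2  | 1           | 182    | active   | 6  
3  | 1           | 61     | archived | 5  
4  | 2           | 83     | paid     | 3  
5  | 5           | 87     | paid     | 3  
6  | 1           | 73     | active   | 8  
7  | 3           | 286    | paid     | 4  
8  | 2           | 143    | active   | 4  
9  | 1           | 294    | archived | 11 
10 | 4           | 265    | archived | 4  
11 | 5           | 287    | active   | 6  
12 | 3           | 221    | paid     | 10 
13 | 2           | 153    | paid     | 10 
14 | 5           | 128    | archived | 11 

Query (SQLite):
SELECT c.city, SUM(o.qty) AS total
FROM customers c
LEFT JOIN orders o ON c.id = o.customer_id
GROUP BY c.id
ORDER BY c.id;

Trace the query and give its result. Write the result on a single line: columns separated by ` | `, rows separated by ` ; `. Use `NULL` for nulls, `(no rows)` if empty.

Geneva | 30 ; Seoul | 17 ; Geneva | 26 ; Porto | 4 ; Seoul | 20

LEFT JOIN keeps every customers row; unmatched ones get NULL for orders columns.
Group by customers.id and compute SUM(o.qty). SUM over an all-NULL group is NULL.
  1: ids {2, 3, 6, 9} → SUM(o.qty)=30
  2: ids {4, 8, 13} → SUM(o.qty)=17
  3: ids {1, 7, 12} → SUM(o.qty)=26
  4: ids {10} → SUM(o.qty)=4
  5: ids {5, 11, 14} → SUM(o.qty)=20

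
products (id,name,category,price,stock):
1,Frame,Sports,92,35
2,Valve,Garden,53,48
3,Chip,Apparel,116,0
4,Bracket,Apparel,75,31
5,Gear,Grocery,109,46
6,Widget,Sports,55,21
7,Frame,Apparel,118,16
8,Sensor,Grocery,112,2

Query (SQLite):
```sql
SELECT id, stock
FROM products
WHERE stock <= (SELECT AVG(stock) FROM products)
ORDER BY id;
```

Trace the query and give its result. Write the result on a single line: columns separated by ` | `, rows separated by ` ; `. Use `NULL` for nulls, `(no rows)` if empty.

Scalar subquery: AVG(stock) over all products rows = 24.875.
Keep rows where stock <= that value.

3 | 0 ; 6 | 21 ; 7 | 16 ; 8 | 2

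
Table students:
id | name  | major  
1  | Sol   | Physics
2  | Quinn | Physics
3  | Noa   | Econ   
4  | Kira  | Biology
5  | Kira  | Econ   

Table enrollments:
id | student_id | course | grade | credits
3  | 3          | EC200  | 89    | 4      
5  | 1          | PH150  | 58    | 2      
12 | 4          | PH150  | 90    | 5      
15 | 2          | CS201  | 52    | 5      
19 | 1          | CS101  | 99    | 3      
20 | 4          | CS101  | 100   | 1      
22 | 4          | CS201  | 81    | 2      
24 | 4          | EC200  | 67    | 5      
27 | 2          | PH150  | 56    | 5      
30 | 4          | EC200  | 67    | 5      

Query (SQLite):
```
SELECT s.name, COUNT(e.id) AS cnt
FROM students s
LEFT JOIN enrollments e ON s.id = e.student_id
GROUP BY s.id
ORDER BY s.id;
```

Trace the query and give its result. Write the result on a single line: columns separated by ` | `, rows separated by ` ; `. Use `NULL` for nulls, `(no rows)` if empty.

Sol | 2 ; Quinn | 2 ; Noa | 1 ; Kira | 5 ; Kira | 0

LEFT JOIN keeps every students row; unmatched ones get NULL for enrollments columns.
Group by students.id and compute COUNT(e.id). COUNT(col) of an all-NULL group is 0.
  1: ids {5, 19} → COUNT(e.id)=2
  2: ids {15, 27} → COUNT(e.id)=2
  3: ids {3} → COUNT(e.id)=1
  4: ids {12, 20, 22, 24, 30} → COUNT(e.id)=5
  5: ids {—} → COUNT(e.id)=0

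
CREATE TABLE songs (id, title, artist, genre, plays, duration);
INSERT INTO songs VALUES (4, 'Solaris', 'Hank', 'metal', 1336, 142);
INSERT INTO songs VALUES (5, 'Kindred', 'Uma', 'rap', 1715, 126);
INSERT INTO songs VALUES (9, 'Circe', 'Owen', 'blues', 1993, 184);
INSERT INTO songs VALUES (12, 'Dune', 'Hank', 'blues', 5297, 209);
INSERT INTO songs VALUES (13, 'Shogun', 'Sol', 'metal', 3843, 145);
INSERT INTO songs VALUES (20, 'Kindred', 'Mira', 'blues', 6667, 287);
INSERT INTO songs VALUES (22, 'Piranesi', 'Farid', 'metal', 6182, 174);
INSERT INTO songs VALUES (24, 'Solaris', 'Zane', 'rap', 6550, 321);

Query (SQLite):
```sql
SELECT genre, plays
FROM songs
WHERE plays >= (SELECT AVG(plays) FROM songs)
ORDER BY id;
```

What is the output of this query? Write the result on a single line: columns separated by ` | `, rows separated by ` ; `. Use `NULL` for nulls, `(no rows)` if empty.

Scalar subquery: AVG(plays) over all songs rows = 4197.875.
Keep rows where plays >= that value.

blues | 5297 ; blues | 6667 ; metal | 6182 ; rap | 6550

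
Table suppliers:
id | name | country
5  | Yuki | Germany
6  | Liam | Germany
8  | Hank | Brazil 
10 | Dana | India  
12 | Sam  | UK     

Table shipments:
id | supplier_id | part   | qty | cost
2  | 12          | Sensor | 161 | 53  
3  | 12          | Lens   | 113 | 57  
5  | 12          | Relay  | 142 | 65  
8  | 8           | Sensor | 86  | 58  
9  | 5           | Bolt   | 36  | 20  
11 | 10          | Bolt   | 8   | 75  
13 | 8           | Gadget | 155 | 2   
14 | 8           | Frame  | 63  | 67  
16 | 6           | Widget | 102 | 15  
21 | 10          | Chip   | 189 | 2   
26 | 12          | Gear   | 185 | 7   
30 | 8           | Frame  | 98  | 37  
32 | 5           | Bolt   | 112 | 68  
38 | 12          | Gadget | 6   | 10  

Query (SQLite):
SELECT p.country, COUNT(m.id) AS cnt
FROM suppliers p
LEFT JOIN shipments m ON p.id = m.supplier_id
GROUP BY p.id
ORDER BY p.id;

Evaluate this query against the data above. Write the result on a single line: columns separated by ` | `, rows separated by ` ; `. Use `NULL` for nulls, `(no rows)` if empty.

Germany | 2 ; Germany | 1 ; Brazil | 4 ; India | 2 ; UK | 5

LEFT JOIN keeps every suppliers row; unmatched ones get NULL for shipments columns.
Group by suppliers.id and compute COUNT(m.id). COUNT(col) of an all-NULL group is 0.
  5: ids {9, 32} → COUNT(m.id)=2
  6: ids {16} → COUNT(m.id)=1
  8: ids {8, 13, 14, 30} → COUNT(m.id)=4
  10: ids {11, 21} → COUNT(m.id)=2
  12: ids {2, 3, 5, 26, 38} → COUNT(m.id)=5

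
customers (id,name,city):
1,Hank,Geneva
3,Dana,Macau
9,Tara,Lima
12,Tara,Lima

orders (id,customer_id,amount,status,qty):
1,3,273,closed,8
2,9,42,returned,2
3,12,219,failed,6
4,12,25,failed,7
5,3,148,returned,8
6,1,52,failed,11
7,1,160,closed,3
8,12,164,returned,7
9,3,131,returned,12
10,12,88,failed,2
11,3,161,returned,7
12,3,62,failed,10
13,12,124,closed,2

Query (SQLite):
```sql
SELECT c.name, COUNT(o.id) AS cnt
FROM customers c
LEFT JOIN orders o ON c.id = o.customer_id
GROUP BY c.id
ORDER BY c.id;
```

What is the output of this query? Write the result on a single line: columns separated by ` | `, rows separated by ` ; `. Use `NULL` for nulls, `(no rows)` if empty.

LEFT JOIN keeps every customers row; unmatched ones get NULL for orders columns.
Group by customers.id and compute COUNT(o.id). COUNT(col) of an all-NULL group is 0.
  1: ids {6, 7} → COUNT(o.id)=2
  3: ids {1, 5, 9, 11, 12} → COUNT(o.id)=5
  9: ids {2} → COUNT(o.id)=1
  12: ids {3, 4, 8, 10, 13} → COUNT(o.id)=5

Hank | 2 ; Dana | 5 ; Tara | 1 ; Tara | 5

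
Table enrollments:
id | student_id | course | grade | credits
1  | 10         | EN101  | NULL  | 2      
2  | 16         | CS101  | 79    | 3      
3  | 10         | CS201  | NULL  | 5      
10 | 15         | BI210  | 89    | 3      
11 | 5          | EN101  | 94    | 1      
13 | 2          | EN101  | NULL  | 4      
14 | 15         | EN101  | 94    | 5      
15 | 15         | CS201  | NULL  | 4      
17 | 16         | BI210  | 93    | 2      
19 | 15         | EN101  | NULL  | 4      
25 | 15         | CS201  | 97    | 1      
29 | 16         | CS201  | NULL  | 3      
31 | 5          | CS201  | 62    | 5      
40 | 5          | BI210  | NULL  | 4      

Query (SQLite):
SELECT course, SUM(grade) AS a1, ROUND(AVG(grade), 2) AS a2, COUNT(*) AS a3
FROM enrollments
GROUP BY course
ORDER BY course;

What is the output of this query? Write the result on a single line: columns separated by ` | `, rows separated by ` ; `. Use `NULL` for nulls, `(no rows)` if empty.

Group enrollments by course.
Per group compute: SUM(grade), ROUND(AVG(grade), 2), COUNT(*).
  BI210: ids {10, 17, 40} → SUM(grade)=182, ROUND(AVG(grade), 2)=91, COUNT(*)=3
  CS101: ids {2} → SUM(grade)=79, ROUND(AVG(grade), 2)=79, COUNT(*)=1
  CS201: ids {3, 15, 25, 29, 31} → SUM(grade)=159, ROUND(AVG(grade), 2)=79.5, COUNT(*)=5
  EN101: ids {1, 11, 13, 14, 19} → SUM(grade)=188, ROUND(AVG(grade), 2)=94, COUNT(*)=5

BI210 | 182 | 91 | 3 ; CS101 | 79 | 79 | 1 ; CS201 | 159 | 79.5 | 5 ; EN101 | 188 | 94 | 5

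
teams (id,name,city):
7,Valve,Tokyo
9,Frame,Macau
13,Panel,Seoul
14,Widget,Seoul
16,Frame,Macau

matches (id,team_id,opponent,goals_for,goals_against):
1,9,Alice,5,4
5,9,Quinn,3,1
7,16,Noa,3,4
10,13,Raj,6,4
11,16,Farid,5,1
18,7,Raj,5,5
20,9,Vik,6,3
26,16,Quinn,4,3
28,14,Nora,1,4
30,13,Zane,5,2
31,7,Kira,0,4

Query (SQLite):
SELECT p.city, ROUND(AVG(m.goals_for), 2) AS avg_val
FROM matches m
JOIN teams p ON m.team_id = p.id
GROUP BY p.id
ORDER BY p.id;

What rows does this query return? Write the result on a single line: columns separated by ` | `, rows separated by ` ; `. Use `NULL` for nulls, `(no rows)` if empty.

Tokyo | 2.5 ; Macau | 4.67 ; Seoul | 5.5 ; Seoul | 1 ; Macau | 4

Join each matches row to its teams via team_id.
Group joined rows by teams.id; compute ROUND(AVG(m.goals_for), 2) per group.
  7: ids {18, 31} → ROUND(AVG(m.goals_for), 2)=2.5
  9: ids {1, 5, 20} → ROUND(AVG(m.goals_for), 2)=4.67
  13: ids {10, 30} → ROUND(AVG(m.goals_for), 2)=5.5
  14: ids {28} → ROUND(AVG(m.goals_for), 2)=1
  16: ids {7, 11, 26} → ROUND(AVG(m.goals_for), 2)=4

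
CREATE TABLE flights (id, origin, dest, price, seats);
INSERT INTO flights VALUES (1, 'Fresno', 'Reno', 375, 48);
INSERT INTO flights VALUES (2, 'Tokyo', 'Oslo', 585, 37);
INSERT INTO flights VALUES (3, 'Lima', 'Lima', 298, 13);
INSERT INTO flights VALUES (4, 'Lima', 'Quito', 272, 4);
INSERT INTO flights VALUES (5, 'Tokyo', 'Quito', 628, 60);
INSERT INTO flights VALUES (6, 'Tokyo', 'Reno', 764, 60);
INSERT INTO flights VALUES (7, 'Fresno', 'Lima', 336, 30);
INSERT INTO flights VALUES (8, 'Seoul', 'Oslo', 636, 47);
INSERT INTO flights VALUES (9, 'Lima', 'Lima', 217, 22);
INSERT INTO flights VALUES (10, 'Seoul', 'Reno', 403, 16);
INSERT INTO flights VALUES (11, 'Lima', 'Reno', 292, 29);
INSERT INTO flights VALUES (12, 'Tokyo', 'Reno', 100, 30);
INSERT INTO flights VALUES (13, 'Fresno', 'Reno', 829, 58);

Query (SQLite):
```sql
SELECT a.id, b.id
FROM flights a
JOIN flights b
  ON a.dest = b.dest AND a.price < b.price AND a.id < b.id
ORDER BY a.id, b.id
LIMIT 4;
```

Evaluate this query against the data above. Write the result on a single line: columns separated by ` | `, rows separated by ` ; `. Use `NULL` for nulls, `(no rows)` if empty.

1 | 6 ; 1 | 10 ; 1 | 13 ; 2 | 8

Pairs (a,b) with same dest, a.price < b.price, a.id < b.id.
dest groups: Lima:{3,7,9} Oslo:{2,8} Quito:{4,5} Reno:{1,6,10,11,12,13}
Ordered by (a.id, b.id); first 4.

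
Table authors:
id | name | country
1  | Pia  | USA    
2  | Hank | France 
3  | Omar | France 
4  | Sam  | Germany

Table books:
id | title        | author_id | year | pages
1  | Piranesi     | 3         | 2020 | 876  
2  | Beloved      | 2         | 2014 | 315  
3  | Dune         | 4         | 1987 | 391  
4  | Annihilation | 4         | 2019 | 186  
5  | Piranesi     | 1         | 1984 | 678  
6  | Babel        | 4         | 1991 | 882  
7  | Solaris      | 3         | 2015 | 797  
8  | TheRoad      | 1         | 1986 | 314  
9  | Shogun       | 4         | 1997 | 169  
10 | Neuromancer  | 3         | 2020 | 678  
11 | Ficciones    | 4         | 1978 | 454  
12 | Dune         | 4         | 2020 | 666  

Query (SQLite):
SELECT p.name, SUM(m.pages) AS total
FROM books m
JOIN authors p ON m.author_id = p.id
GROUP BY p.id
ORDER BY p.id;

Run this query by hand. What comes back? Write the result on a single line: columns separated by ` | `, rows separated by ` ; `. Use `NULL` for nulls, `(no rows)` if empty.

Join each books row to its authors via author_id.
Group joined rows by authors.id; compute SUM(m.pages) per group.
  1: ids {5, 8} → SUM(m.pages)=992
  2: ids {2} → SUM(m.pages)=315
  3: ids {1, 7, 10} → SUM(m.pages)=2351
  4: ids {3, 4, 6, 9, 11, 12} → SUM(m.pages)=2748

Pia | 992 ; Hank | 315 ; Omar | 2351 ; Sam | 2748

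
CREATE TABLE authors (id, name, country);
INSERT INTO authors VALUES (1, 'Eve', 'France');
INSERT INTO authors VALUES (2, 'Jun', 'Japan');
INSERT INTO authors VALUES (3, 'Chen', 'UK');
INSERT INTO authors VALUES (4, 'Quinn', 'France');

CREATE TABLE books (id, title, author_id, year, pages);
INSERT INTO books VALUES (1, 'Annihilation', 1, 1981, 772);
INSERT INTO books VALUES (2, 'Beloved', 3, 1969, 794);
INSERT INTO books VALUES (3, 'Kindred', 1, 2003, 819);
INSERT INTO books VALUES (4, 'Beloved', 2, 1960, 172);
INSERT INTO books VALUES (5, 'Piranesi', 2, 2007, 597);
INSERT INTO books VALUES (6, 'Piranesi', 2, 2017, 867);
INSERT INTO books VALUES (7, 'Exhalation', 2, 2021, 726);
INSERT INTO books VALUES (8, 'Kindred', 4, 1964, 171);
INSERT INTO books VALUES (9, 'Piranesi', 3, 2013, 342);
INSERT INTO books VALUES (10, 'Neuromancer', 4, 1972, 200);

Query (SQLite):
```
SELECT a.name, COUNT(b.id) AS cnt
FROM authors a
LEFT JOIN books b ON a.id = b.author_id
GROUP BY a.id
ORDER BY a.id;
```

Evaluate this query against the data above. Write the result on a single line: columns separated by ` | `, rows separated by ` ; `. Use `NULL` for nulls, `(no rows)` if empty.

Eve | 2 ; Jun | 4 ; Chen | 2 ; Quinn | 2

LEFT JOIN keeps every authors row; unmatched ones get NULL for books columns.
Group by authors.id and compute COUNT(b.id). COUNT(col) of an all-NULL group is 0.
  1: ids {1, 3} → COUNT(b.id)=2
  2: ids {4, 5, 6, 7} → COUNT(b.id)=4
  3: ids {2, 9} → COUNT(b.id)=2
  4: ids {8, 10} → COUNT(b.id)=2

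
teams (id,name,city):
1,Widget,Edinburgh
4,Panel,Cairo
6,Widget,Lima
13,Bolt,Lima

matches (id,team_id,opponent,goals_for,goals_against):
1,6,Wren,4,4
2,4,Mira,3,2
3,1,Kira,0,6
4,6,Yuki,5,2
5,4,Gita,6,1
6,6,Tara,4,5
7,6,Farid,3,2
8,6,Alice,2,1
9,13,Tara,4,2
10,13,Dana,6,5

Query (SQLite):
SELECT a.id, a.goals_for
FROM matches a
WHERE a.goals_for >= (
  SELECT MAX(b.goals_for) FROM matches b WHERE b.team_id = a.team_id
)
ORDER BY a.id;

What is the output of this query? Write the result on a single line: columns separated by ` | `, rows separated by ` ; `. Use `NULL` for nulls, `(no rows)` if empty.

For each matches row a, compute MAX(goals_for) over rows sharing a.team_id.
Keep row a if a.goals_for >= that per-group MAX.
  team_id=1: MAX(goals_for) = 0
  team_id=4: MAX(goals_for) = 6
  team_id=6: MAX(goals_for) = 5
  team_id=13: MAX(goals_for) = 6

3 | 0 ; 4 | 5 ; 5 | 6 ; 10 | 6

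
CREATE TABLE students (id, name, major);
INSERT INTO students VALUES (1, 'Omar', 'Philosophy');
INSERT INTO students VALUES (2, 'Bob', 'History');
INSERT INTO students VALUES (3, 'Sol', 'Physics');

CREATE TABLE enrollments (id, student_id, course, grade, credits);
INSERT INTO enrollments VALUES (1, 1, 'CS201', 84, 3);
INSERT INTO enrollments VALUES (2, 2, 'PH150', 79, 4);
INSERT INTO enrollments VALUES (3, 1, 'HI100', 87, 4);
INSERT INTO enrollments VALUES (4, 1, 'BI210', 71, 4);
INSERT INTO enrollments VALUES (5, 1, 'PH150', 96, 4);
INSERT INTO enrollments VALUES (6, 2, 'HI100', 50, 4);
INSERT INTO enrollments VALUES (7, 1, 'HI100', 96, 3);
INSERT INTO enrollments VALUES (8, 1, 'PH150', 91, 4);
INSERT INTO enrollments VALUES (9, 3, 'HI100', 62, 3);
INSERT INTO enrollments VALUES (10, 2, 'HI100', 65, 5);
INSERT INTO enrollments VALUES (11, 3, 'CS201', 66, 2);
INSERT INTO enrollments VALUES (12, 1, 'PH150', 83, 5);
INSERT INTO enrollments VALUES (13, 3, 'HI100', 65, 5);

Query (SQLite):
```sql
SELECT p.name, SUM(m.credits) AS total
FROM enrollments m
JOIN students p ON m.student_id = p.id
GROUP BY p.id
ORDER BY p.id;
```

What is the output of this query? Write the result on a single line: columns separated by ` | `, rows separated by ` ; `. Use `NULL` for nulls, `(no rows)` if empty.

Join each enrollments row to its students via student_id.
Group joined rows by students.id; compute SUM(m.credits) per group.
  1: ids {1, 3, 4, 5, 7, 8, 12} → SUM(m.credits)=27
  2: ids {2, 6, 10} → SUM(m.credits)=13
  3: ids {9, 11, 13} → SUM(m.credits)=10

Omar | 27 ; Bob | 13 ; Sol | 10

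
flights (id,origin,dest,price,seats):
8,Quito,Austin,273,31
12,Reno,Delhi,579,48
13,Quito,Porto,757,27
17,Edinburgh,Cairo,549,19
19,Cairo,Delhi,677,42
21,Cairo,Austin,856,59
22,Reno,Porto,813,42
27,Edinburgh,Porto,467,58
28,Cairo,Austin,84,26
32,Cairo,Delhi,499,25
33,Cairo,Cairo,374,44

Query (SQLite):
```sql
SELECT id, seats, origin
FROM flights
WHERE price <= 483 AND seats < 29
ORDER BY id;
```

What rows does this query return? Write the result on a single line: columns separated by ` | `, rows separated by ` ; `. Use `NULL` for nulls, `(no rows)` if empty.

28 | 26 | Cairo

price <= 483: ids {8, 27, 28, 33}
seats < 29: ids {13, 17, 28, 32}
Combine with AND.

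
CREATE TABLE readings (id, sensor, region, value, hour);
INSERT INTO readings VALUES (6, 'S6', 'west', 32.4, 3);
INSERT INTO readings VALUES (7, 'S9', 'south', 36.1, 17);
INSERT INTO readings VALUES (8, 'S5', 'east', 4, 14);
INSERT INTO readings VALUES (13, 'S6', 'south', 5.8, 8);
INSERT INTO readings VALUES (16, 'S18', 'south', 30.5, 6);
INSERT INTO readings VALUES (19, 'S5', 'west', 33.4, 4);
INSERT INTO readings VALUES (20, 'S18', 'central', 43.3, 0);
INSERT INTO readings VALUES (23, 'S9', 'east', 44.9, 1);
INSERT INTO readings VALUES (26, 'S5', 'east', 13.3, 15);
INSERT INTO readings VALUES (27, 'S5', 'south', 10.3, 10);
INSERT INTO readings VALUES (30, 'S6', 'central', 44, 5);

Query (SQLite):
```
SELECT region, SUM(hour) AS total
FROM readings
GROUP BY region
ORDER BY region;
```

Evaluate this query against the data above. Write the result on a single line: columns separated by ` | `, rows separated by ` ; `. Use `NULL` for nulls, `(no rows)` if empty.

Partition readings by region; compute SUM(hour) within each group.
  central: ids {20, 30} → SUM(hour)=5
  east: ids {8, 23, 26} → SUM(hour)=30
  south: ids {7, 13, 16, 27} → SUM(hour)=41
  west: ids {6, 19} → SUM(hour)=7

central | 5 ; east | 30 ; south | 41 ; west | 7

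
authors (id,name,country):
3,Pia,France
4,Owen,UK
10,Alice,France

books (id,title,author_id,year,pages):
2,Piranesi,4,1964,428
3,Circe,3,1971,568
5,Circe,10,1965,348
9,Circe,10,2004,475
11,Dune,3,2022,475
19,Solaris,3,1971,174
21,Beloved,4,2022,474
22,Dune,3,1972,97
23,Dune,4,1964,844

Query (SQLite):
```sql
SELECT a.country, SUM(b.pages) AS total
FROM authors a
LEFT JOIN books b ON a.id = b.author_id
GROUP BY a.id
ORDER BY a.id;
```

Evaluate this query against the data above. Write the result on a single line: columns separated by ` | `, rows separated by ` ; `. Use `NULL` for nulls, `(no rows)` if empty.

France | 1314 ; UK | 1746 ; France | 823

LEFT JOIN keeps every authors row; unmatched ones get NULL for books columns.
Group by authors.id and compute SUM(b.pages). SUM over an all-NULL group is NULL.
  3: ids {3, 11, 19, 22} → SUM(b.pages)=1314
  4: ids {2, 21, 23} → SUM(b.pages)=1746
  10: ids {5, 9} → SUM(b.pages)=823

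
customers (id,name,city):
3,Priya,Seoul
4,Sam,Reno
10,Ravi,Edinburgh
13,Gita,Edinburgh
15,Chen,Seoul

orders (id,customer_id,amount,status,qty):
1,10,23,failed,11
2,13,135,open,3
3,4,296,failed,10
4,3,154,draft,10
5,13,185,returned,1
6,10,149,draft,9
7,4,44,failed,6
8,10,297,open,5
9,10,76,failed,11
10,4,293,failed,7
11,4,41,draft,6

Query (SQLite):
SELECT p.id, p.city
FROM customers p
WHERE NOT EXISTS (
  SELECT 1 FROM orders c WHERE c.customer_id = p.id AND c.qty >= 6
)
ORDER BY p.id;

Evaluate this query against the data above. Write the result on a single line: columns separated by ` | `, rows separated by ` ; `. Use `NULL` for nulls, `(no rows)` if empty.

For each customers row, check whether any orders with matching customer_id has qty >= 6.
Keep rows where that is false.

13 | Edinburgh ; 15 | Seoul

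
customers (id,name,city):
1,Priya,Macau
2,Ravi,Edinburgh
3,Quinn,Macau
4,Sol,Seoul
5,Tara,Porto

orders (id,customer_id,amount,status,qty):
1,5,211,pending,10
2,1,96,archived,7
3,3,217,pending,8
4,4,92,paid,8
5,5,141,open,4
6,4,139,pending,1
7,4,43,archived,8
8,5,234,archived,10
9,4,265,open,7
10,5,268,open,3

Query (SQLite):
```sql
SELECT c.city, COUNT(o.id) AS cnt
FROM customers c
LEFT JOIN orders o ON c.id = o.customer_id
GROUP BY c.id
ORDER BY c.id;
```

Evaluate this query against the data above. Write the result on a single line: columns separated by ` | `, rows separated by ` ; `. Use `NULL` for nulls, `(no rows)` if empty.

LEFT JOIN keeps every customers row; unmatched ones get NULL for orders columns.
Group by customers.id and compute COUNT(o.id). COUNT(col) of an all-NULL group is 0.
  1: ids {2} → COUNT(o.id)=1
  2: ids {—} → COUNT(o.id)=0
  3: ids {3} → COUNT(o.id)=1
  4: ids {4, 6, 7, 9} → COUNT(o.id)=4
  5: ids {1, 5, 8, 10} → COUNT(o.id)=4

Macau | 1 ; Edinburgh | 0 ; Macau | 1 ; Seoul | 4 ; Porto | 4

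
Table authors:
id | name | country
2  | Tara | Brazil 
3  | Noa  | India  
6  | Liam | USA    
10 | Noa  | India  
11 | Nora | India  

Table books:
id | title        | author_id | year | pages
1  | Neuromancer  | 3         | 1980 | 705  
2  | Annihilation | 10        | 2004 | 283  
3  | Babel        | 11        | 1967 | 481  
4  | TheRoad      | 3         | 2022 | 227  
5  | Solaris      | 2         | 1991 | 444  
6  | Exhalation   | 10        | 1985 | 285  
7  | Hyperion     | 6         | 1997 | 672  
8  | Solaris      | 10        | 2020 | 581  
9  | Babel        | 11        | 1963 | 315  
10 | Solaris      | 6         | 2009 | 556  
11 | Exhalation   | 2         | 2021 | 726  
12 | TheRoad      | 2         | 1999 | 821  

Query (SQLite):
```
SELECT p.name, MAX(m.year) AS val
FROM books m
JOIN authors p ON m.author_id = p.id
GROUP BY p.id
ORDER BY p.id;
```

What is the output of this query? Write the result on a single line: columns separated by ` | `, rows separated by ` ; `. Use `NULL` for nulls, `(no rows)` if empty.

Tara | 2021 ; Noa | 2022 ; Liam | 2009 ; Noa | 2020 ; Nora | 1967

Join each books row to its authors via author_id.
Group joined rows by authors.id; compute MAX(m.year) per group.
  2: ids {5, 11, 12} → MAX(m.year)=2021
  3: ids {1, 4} → MAX(m.year)=2022
  6: ids {7, 10} → MAX(m.year)=2009
  10: ids {2, 6, 8} → MAX(m.year)=2020
  11: ids {3, 9} → MAX(m.year)=1967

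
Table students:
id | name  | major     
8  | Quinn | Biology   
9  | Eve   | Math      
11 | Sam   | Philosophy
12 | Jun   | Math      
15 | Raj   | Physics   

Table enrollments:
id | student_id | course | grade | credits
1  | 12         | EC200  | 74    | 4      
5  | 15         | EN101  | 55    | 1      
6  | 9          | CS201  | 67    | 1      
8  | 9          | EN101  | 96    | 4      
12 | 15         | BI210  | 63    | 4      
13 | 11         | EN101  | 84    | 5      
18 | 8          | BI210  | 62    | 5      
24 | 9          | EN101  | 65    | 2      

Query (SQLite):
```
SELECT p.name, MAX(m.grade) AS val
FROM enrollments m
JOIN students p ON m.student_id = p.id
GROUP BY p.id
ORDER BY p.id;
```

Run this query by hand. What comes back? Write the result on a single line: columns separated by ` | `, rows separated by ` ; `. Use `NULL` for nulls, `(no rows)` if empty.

Quinn | 62 ; Eve | 96 ; Sam | 84 ; Jun | 74 ; Raj | 63

Join each enrollments row to its students via student_id.
Group joined rows by students.id; compute MAX(m.grade) per group.
  8: ids {18} → MAX(m.grade)=62
  9: ids {6, 8, 24} → MAX(m.grade)=96
  11: ids {13} → MAX(m.grade)=84
  12: ids {1} → MAX(m.grade)=74
  15: ids {5, 12} → MAX(m.grade)=63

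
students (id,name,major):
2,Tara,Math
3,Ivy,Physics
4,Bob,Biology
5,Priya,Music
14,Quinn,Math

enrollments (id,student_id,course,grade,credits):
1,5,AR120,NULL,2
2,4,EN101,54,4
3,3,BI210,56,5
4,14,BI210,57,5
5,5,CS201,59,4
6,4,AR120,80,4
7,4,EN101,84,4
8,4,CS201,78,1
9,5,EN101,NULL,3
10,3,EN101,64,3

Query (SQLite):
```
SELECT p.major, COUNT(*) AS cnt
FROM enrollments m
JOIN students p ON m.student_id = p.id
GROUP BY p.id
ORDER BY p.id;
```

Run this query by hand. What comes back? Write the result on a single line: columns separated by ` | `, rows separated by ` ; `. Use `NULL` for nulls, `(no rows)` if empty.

Join each enrollments row to its students via student_id.
Group joined rows by students.id; compute COUNT(*) per group.
  3: ids {3, 10} → COUNT(*)=2
  4: ids {2, 6, 7, 8} → COUNT(*)=4
  5: ids {1, 5, 9} → COUNT(*)=3
  14: ids {4} → COUNT(*)=1

Physics | 2 ; Biology | 4 ; Music | 3 ; Math | 1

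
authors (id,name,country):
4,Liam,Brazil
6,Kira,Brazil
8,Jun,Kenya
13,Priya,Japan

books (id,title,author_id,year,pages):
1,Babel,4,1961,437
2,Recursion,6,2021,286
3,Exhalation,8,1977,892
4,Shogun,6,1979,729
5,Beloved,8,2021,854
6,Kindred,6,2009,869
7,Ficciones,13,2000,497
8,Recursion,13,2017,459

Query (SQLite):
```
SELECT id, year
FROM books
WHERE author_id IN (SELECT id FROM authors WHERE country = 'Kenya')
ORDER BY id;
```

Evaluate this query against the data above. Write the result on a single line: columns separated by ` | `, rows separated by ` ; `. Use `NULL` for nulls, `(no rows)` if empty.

Inner query: authors.id where country = 'Kenya'.
Outer: keep books rows whose author_id is in that set.
Inner query → {8}

3 | 1977 ; 5 | 2021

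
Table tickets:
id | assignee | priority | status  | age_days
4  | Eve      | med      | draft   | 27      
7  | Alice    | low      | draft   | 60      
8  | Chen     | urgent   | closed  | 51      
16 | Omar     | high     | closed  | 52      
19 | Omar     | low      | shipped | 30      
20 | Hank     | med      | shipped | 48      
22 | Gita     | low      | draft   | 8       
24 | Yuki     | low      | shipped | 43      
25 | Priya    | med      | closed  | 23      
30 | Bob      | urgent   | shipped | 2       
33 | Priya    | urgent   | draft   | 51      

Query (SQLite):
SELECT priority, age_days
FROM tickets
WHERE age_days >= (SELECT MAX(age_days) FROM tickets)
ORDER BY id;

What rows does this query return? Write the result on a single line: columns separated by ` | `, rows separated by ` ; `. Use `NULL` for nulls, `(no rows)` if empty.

low | 60

Scalar subquery: MAX(age_days) over all tickets rows = 60.
Keep rows where age_days >= that value.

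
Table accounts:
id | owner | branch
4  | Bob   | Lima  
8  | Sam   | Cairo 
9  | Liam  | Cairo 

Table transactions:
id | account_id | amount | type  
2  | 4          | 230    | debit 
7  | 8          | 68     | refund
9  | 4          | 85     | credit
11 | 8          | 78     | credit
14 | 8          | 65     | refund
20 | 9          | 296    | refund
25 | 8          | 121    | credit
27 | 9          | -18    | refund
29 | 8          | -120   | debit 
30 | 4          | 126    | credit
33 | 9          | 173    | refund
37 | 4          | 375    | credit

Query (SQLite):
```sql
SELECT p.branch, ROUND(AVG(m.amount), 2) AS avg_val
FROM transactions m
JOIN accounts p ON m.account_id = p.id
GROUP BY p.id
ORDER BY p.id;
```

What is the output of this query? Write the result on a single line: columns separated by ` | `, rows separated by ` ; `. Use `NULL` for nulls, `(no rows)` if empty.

Join each transactions row to its accounts via account_id.
Group joined rows by accounts.id; compute ROUND(AVG(m.amount), 2) per group.
  4: ids {2, 9, 30, 37} → ROUND(AVG(m.amount), 2)=204
  8: ids {7, 11, 14, 25, 29} → ROUND(AVG(m.amount), 2)=42.4
  9: ids {20, 27, 33} → ROUND(AVG(m.amount), 2)=150.33

Lima | 204 ; Cairo | 42.4 ; Cairo | 150.33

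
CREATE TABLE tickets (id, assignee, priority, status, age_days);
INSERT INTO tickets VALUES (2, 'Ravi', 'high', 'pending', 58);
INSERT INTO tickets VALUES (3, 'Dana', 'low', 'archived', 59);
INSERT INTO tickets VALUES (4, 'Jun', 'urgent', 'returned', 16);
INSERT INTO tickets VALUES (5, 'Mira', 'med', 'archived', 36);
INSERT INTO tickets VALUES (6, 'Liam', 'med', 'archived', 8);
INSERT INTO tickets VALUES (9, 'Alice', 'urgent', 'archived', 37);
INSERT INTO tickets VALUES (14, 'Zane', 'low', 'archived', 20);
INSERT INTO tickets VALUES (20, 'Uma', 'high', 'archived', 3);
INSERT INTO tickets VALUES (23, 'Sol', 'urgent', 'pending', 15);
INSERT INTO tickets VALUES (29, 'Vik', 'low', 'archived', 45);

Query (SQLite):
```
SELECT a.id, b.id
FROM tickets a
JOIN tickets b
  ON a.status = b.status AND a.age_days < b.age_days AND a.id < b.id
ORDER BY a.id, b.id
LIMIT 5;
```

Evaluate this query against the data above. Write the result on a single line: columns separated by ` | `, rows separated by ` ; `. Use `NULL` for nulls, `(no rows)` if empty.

5 | 9 ; 5 | 29 ; 6 | 9 ; 6 | 14 ; 6 | 29

Pairs (a,b) with same status, a.age_days < b.age_days, a.id < b.id.
status groups: archived:{3,5,6,9,14,20,29} pending:{2,23} returned:{4}
Ordered by (a.id, b.id); first 5.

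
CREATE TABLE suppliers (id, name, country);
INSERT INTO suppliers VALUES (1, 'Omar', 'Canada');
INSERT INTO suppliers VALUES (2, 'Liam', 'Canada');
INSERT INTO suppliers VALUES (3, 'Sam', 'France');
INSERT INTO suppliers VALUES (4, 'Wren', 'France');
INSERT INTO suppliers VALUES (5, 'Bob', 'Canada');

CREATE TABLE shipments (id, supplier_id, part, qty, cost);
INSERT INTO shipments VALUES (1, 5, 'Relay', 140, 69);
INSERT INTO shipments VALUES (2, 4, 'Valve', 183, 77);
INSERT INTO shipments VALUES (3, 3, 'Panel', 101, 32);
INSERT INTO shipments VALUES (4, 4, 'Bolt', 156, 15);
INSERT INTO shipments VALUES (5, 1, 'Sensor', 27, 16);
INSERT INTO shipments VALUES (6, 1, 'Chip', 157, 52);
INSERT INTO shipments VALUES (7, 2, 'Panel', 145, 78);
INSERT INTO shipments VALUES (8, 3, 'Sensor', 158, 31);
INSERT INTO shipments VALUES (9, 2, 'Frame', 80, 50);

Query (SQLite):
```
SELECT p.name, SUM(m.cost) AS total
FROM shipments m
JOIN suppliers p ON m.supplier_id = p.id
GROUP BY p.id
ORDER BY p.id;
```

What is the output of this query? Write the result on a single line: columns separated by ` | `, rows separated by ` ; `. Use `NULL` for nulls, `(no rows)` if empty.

Omar | 68 ; Liam | 128 ; Sam | 63 ; Wren | 92 ; Bob | 69

Join each shipments row to its suppliers via supplier_id.
Group joined rows by suppliers.id; compute SUM(m.cost) per group.
  1: ids {5, 6} → SUM(m.cost)=68
  2: ids {7, 9} → SUM(m.cost)=128
  3: ids {3, 8} → SUM(m.cost)=63
  4: ids {2, 4} → SUM(m.cost)=92
  5: ids {1} → SUM(m.cost)=69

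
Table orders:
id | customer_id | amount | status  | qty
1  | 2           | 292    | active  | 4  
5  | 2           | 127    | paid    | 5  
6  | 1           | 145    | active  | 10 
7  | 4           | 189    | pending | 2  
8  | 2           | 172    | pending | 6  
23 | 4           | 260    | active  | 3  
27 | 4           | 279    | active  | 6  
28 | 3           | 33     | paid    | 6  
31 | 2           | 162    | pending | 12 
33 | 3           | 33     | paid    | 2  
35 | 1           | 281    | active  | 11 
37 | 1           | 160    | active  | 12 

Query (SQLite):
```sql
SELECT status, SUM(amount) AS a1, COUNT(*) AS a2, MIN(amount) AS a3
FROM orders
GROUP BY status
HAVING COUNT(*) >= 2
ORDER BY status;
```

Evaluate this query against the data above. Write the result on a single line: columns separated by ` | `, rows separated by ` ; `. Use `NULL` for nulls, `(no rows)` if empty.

Group orders by status.
Per group compute: SUM(amount), COUNT(*), MIN(amount).
HAVING: drop groups with fewer than 2 rows.
  active: ids {1, 6, 23, 27, 35, 37} → SUM(amount)=1417, COUNT(*)=6, MIN(amount)=145
  paid: ids {5, 28, 33} → SUM(amount)=193, COUNT(*)=3, MIN(amount)=33
  pending: ids {7, 8, 31} → SUM(amount)=523, COUNT(*)=3, MIN(amount)=162

active | 1417 | 6 | 145 ; paid | 193 | 3 | 33 ; pending | 523 | 3 | 162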